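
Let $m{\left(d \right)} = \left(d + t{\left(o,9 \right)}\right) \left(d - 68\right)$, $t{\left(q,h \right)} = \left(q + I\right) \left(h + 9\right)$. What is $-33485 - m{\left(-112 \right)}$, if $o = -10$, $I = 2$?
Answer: $-79565$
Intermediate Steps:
$t{\left(q,h \right)} = \left(2 + q\right) \left(9 + h\right)$ ($t{\left(q,h \right)} = \left(q + 2\right) \left(h + 9\right) = \left(2 + q\right) \left(9 + h\right)$)
$m{\left(d \right)} = \left(-144 + d\right) \left(-68 + d\right)$ ($m{\left(d \right)} = \left(d + \left(18 + 2 \cdot 9 + 9 \left(-10\right) + 9 \left(-10\right)\right)\right) \left(d - 68\right) = \left(d + \left(18 + 18 - 90 - 90\right)\right) \left(-68 + d\right) = \left(d - 144\right) \left(-68 + d\right) = \left(-144 + d\right) \left(-68 + d\right)$)
$-33485 - m{\left(-112 \right)} = -33485 - \left(9792 + \left(-112\right)^{2} - -23744\right) = -33485 - \left(9792 + 12544 + 23744\right) = -33485 - 46080 = -79565$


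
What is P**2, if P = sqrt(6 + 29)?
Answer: 35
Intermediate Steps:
P = sqrt(35) ≈ 5.9161
P**2 = (sqrt(35))**2 = 35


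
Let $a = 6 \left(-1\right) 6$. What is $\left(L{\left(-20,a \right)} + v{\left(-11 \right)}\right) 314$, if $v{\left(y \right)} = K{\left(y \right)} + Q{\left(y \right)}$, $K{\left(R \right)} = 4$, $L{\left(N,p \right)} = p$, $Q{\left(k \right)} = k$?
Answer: $-13502$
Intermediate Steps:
$a = -36$ ($a = \left(-6\right) 6 = -36$)
$v{\left(y \right)} = 4 + y$
$\left(L{\left(-20,a \right)} + v{\left(-11 \right)}\right) 314 = \left(-36 + \left(4 - 11\right)\right) 314 = \left(-36 - 7\right) 314 = \left(-43\right) 314 = -13502$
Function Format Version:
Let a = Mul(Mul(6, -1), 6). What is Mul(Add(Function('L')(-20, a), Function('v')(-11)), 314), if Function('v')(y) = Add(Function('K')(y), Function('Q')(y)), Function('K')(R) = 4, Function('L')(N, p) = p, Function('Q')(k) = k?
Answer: -13502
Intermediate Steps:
a = -36 (a = Mul(-6, 6) = -36)
Function('v')(y) = Add(4, y)
Mul(Add(Function('L')(-20, a), Function('v')(-11)), 314) = Mul(Add(-36, Add(4, -11)), 314) = Mul(Add(-36, -7), 314) = Mul(-43, 314) = -13502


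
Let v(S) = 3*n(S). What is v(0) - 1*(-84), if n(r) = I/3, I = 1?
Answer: 85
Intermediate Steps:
n(r) = ⅓ (n(r) = 1/3 = 1*(⅓) = ⅓)
v(S) = 1 (v(S) = 3*(⅓) = 1)
v(0) - 1*(-84) = 1 - 1*(-84) = 1 + 84 = 85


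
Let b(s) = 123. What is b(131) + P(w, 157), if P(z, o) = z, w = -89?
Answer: 34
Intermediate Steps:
b(131) + P(w, 157) = 123 - 89 = 34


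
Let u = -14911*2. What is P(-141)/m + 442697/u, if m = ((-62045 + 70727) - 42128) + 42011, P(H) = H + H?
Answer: -1266703203/85141810 ≈ -14.878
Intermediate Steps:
u = -29822
P(H) = 2*H
m = 8565 (m = (8682 - 42128) + 42011 = -33446 + 42011 = 8565)
P(-141)/m + 442697/u = (2*(-141))/8565 + 442697/(-29822) = -282*1/8565 + 442697*(-1/29822) = -94/2855 - 442697/29822 = -1266703203/85141810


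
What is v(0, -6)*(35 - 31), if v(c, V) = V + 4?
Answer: -8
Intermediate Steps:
v(c, V) = 4 + V
v(0, -6)*(35 - 31) = (4 - 6)*(35 - 31) = -2*4 = -8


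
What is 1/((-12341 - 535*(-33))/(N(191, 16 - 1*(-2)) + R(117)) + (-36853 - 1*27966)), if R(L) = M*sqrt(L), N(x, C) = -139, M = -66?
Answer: -31782026443/2060031265475147 + 1052172*sqrt(13)/2060031265475147 ≈ -1.5426e-5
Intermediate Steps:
R(L) = -66*sqrt(L)
1/((-12341 - 535*(-33))/(N(191, 16 - 1*(-2)) + R(117)) + (-36853 - 1*27966)) = 1/((-12341 - 535*(-33))/(-139 - 198*sqrt(13)) + (-36853 - 1*27966)) = 1/((-12341 + 17655)/(-139 - 198*sqrt(13)) + (-36853 - 27966)) = 1/(5314/(-139 - 198*sqrt(13)) - 64819) = 1/(-64819 + 5314/(-139 - 198*sqrt(13)))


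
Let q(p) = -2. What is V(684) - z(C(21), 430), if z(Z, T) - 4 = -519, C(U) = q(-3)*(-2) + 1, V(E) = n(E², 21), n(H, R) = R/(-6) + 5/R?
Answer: 21493/42 ≈ 511.74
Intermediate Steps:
n(H, R) = 5/R - R/6 (n(H, R) = R*(-⅙) + 5/R = -R/6 + 5/R = 5/R - R/6)
V(E) = -137/42 (V(E) = 5/21 - ⅙*21 = 5*(1/21) - 7/2 = 5/21 - 7/2 = -137/42)
C(U) = 5 (C(U) = -2*(-2) + 1 = 4 + 1 = 5)
z(Z, T) = -515 (z(Z, T) = 4 - 519 = -515)
V(684) - z(C(21), 430) = -137/42 - 1*(-515) = -137/42 + 515 = 21493/42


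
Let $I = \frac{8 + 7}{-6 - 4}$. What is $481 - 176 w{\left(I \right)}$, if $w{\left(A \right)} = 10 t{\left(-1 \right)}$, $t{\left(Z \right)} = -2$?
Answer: $4001$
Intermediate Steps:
$I = - \frac{3}{2}$ ($I = \frac{15}{-10} = 15 \left(- \frac{1}{10}\right) = - \frac{3}{2} \approx -1.5$)
$w{\left(A \right)} = -20$ ($w{\left(A \right)} = 10 \left(-2\right) = -20$)
$481 - 176 w{\left(I \right)} = 481 - -3520 = 481 + 3520 = 4001$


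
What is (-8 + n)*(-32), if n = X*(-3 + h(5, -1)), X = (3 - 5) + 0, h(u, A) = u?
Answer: 384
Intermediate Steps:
X = -2 (X = -2 + 0 = -2)
n = -4 (n = -2*(-3 + 5) = -2*2 = -4)
(-8 + n)*(-32) = (-8 - 4)*(-32) = -12*(-32) = 384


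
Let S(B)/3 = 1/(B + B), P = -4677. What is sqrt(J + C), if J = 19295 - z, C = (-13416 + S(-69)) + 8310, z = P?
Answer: sqrt(39920410)/46 ≈ 137.35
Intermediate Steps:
S(B) = 3/(2*B) (S(B) = 3/(B + B) = 3/((2*B)) = 3*(1/(2*B)) = 3/(2*B))
z = -4677
C = -234877/46 (C = (-13416 + (3/2)/(-69)) + 8310 = (-13416 + (3/2)*(-1/69)) + 8310 = (-13416 - 1/46) + 8310 = -617137/46 + 8310 = -234877/46 ≈ -5106.0)
J = 23972 (J = 19295 - 1*(-4677) = 19295 + 4677 = 23972)
sqrt(J + C) = sqrt(23972 - 234877/46) = sqrt(867835/46) = sqrt(39920410)/46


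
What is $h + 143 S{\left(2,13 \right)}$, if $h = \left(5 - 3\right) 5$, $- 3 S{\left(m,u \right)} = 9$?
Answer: $-419$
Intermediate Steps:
$S{\left(m,u \right)} = -3$ ($S{\left(m,u \right)} = \left(- \frac{1}{3}\right) 9 = -3$)
$h = 10$ ($h = 2 \cdot 5 = 10$)
$h + 143 S{\left(2,13 \right)} = 10 + 143 \left(-3\right) = 10 - 429 = -419$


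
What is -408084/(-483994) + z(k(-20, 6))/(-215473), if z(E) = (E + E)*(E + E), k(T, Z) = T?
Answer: 43578346666/52143819581 ≈ 0.83573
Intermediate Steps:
z(E) = 4*E² (z(E) = (2*E)*(2*E) = 4*E²)
-408084/(-483994) + z(k(-20, 6))/(-215473) = -408084/(-483994) + (4*(-20)²)/(-215473) = -408084*(-1/483994) + (4*400)*(-1/215473) = 204042/241997 + 1600*(-1/215473) = 204042/241997 - 1600/215473 = 43578346666/52143819581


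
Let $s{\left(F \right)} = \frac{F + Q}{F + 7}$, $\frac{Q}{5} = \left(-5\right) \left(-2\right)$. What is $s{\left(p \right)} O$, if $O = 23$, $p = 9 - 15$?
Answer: $1012$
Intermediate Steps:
$Q = 50$ ($Q = 5 \left(\left(-5\right) \left(-2\right)\right) = 5 \cdot 10 = 50$)
$p = -6$ ($p = 9 - 15 = -6$)
$s{\left(F \right)} = \frac{50 + F}{7 + F}$ ($s{\left(F \right)} = \frac{F + 50}{F + 7} = \frac{50 + F}{7 + F}$)
$s{\left(p \right)} O = \frac{50 - 6}{7 - 6} \cdot 23 = 1^{-1} \cdot 44 \cdot 23 = 1 \cdot 44 \cdot 23 = 44 \cdot 23 = 1012$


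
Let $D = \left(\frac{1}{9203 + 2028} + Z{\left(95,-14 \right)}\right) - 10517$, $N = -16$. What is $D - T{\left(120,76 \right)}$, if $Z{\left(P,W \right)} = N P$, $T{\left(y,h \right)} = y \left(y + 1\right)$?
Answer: $- \frac{298261666}{11231} \approx -26557.0$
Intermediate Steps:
$T{\left(y,h \right)} = y \left(1 + y\right)$
$Z{\left(P,W \right)} = - 16 P$
$D = - \frac{135187546}{11231}$ ($D = \left(\frac{1}{9203 + 2028} - 1520\right) - 10517 = \left(\frac{1}{11231} - 1520\right) - 10517 = - \frac{17071119}{11231} - 10517 = - \frac{135187546}{11231} \approx -12037.0$)
$D - T{\left(120,76 \right)} = - \frac{135187546}{11231} - 120 \left(1 + 120\right) = - \frac{135187546}{11231} - 120 \cdot 121 = - \frac{135187546}{11231} - 14520 = - \frac{298261666}{11231}$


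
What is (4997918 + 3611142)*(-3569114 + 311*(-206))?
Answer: -31278264610800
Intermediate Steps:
(4997918 + 3611142)*(-3569114 + 311*(-206)) = 8609060*(-3569114 - 64066) = 8609060*(-3633180) = -31278264610800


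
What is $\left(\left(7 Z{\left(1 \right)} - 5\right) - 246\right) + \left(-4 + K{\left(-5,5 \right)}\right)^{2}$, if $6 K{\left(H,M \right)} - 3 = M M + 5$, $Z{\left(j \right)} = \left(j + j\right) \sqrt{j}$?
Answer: $- \frac{939}{4} \approx -234.75$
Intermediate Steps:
$Z{\left(j \right)} = 2 j^{\frac{3}{2}}$ ($Z{\left(j \right)} = 2 j \sqrt{j} = 2 j^{\frac{3}{2}}$)
$K{\left(H,M \right)} = \frac{4}{3} + \frac{M^{2}}{6}$ ($K{\left(H,M \right)} = \frac{1}{2} + \frac{M M + 5}{6} = \frac{1}{2} + \frac{M^{2} + 5}{6} = \frac{1}{2} + \frac{5 + M^{2}}{6} = \frac{1}{2} + \left(\frac{5}{6} + \frac{M^{2}}{6}\right) = \frac{4}{3} + \frac{M^{2}}{6}$)
$\left(\left(7 Z{\left(1 \right)} - 5\right) - 246\right) + \left(-4 + K{\left(-5,5 \right)}\right)^{2} = \left(\left(7 \cdot 2 \cdot 1^{\frac{3}{2}} - 5\right) - 246\right) + \left(-4 + \left(\frac{4}{3} + \frac{5^{2}}{6}\right)\right)^{2} = \left(\left(7 \cdot 2 \cdot 1 - 5\right) - 246\right) + \left(-4 + \left(\frac{4}{3} + \frac{1}{6} \cdot 25\right)\right)^{2} = \left(\left(7 \cdot 2 - 5\right) - 246\right) + \left(-4 + \left(\frac{4}{3} + \frac{25}{6}\right)\right)^{2} = \left(\left(14 - 5\right) - 246\right) + \left(-4 + \frac{11}{2}\right)^{2} = \left(9 - 246\right) + \left(\frac{3}{2}\right)^{2} = -237 + \frac{9}{4} = - \frac{939}{4}$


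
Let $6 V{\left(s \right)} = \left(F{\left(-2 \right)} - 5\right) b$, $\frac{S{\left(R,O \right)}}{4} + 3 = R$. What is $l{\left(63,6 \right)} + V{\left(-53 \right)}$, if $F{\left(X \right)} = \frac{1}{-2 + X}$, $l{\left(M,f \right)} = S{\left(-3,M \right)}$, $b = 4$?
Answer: $- \frac{55}{2} \approx -27.5$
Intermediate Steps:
$S{\left(R,O \right)} = -12 + 4 R$
$l{\left(M,f \right)} = -24$ ($l{\left(M,f \right)} = -12 + 4 \left(-3\right) = -12 - 12 = -24$)
$V{\left(s \right)} = - \frac{7}{2}$ ($V{\left(s \right)} = \frac{\left(\frac{1}{-2 - 2} - 5\right) 4}{6} = \frac{\left(\frac{1}{-4} - 5\right) 4}{6} = \frac{\left(- \frac{1}{4} - 5\right) 4}{6} = \frac{\left(- \frac{21}{4}\right) 4}{6} = \frac{1}{6} \left(-21\right) = - \frac{7}{2}$)
$l{\left(63,6 \right)} + V{\left(-53 \right)} = -24 - \frac{7}{2} = - \frac{55}{2}$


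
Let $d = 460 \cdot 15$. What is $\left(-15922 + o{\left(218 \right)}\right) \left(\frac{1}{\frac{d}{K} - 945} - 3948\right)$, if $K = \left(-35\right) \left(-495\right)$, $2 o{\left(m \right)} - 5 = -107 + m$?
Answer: $\frac{13666291468200}{218203} \approx 6.2631 \cdot 10^{7}$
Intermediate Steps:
$o{\left(m \right)} = -51 + \frac{m}{2}$ ($o{\left(m \right)} = \frac{5}{2} + \frac{-107 + m}{2} = \frac{5}{2} + \left(- \frac{107}{2} + \frac{m}{2}\right) = -51 + \frac{m}{2}$)
$d = 6900$
$K = 17325$
$\left(-15922 + o{\left(218 \right)}\right) \left(\frac{1}{\frac{d}{K} - 945} - 3948\right) = \left(-15922 + \left(-51 + \frac{1}{2} \cdot 218\right)\right) \left(\frac{1}{\frac{6900}{17325} - 945} - 3948\right) = \left(-15922 + \left(-51 + 109\right)\right) \left(\frac{1}{6900 \cdot \frac{1}{17325} - 945} - 3948\right) = \left(-15922 + 58\right) \left(\frac{1}{\frac{92}{231} - 945} - 3948\right) = - 15864 \left(\frac{1}{- \frac{218203}{231}} - 3948\right) = - 15864 \left(- \frac{231}{218203} - 3948\right) = \left(-15864\right) \left(- \frac{861465675}{218203}\right) = \frac{13666291468200}{218203}$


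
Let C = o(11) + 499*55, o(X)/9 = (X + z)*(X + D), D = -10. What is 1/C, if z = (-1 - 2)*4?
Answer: 1/27436 ≈ 3.6448e-5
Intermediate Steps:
z = -12 (z = -3*4 = -12)
o(X) = 9*(-12 + X)*(-10 + X) (o(X) = 9*((X - 12)*(X - 10)) = 9*((-12 + X)*(-10 + X)) = 9*(-12 + X)*(-10 + X))
C = 27436 (C = (1080 - 198*11 + 9*11²) + 499*55 = (1080 - 2178 + 9*121) + 27445 = (1080 - 2178 + 1089) + 27445 = -9 + 27445 = 27436)
1/C = 1/27436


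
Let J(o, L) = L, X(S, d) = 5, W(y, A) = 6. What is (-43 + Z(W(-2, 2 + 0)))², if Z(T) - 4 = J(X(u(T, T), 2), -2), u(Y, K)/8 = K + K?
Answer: 1681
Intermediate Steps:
u(Y, K) = 16*K (u(Y, K) = 8*(K + K) = 8*(2*K) = 16*K)
Z(T) = 2 (Z(T) = 4 - 2 = 2)
(-43 + Z(W(-2, 2 + 0)))² = (-43 + 2)² = (-41)² = 1681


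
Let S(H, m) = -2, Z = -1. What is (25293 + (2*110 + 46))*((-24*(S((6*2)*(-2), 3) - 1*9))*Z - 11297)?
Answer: -295487599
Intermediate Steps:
(25293 + (2*110 + 46))*((-24*(S((6*2)*(-2), 3) - 1*9))*Z - 11297) = (25293 + (2*110 + 46))*(-24*(-2 - 1*9)*(-1) - 11297) = (25293 + (220 + 46))*(-24*(-2 - 9)*(-1) - 11297) = (25293 + 266)*(-24*(-11)*(-1) - 11297) = 25559*(264*(-1) - 11297) = 25559*(-264 - 11297) = 25559*(-11561) = -295487599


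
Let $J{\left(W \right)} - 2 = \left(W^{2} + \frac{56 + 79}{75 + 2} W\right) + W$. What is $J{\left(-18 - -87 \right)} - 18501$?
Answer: $- \frac{1043198}{77} \approx -13548.0$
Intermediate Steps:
$J{\left(W \right)} = 2 + W^{2} + \frac{212 W}{77}$ ($J{\left(W \right)} = 2 + \left(\left(W^{2} + \frac{56 + 79}{75 + 2} W\right) + W\right) = 2 + \left(\left(W^{2} + \frac{135}{77} W\right) + W\right) = 2 + \left(\left(W^{2} + 135 \cdot \frac{1}{77} W\right) + W\right) = 2 + \left(\left(W^{2} + \frac{135 W}{77}\right) + W\right) = 2 + \left(W^{2} + \frac{212 W}{77}\right) = 2 + W^{2} + \frac{212 W}{77}$)
$J{\left(-18 - -87 \right)} - 18501 = \left(2 + \left(-18 - -87\right)^{2} + \frac{212 \left(-18 - -87\right)}{77}\right) - 18501 = \left(2 + \left(-18 + 87\right)^{2} + \frac{212 \left(-18 + 87\right)}{77}\right) - 18501 = \left(2 + 69^{2} + \frac{212}{77} \cdot 69\right) - 18501 = \left(2 + 4761 + \frac{14628}{77}\right) - 18501 = \frac{381379}{77} - 18501 = - \frac{1043198}{77}$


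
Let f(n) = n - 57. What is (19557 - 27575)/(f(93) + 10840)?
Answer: -4009/5438 ≈ -0.73722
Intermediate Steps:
f(n) = -57 + n
(19557 - 27575)/(f(93) + 10840) = (19557 - 27575)/((-57 + 93) + 10840) = -8018/(36 + 10840) = -8018/10876 = -8018*1/10876 = -4009/5438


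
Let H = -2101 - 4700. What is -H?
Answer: 6801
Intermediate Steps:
H = -6801
-H = -1*(-6801) = 6801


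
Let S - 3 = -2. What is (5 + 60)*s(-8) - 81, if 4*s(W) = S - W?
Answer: 261/4 ≈ 65.250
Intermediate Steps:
S = 1 (S = 3 - 2 = 1)
s(W) = ¼ - W/4 (s(W) = (1 - W)/4 = ¼ - W/4)
(5 + 60)*s(-8) - 81 = (5 + 60)*(¼ - ¼*(-8)) - 81 = 65*(¼ + 2) - 81 = 65*(9/4) - 81 = 585/4 - 81 = 261/4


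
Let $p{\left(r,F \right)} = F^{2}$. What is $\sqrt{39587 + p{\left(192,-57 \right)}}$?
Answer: $2 \sqrt{10709} \approx 206.97$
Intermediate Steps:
$\sqrt{39587 + p{\left(192,-57 \right)}} = \sqrt{39587 + \left(-57\right)^{2}} = \sqrt{39587 + 3249} = \sqrt{42836} = 2 \sqrt{10709}$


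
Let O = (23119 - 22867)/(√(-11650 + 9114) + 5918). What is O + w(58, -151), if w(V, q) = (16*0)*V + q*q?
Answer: 199653111149/8756315 - 126*I*√634/8756315 ≈ 22801.0 - 0.00036232*I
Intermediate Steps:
O = 252/(5918 + 2*I*√634) (O = 252/(√(-2536) + 5918) = 252/(2*I*√634 + 5918) = 252/(5918 + 2*I*√634) ≈ 0.042579 - 0.00036232*I)
w(V, q) = q² (w(V, q) = 0*V + q² = 0 + q² = q²)
O + w(58, -151) = (372834/8756315 - 126*I*√634/8756315) + (-151)² = (372834/8756315 - 126*I*√634/8756315) + 22801 = 199653111149/8756315 - 126*I*√634/8756315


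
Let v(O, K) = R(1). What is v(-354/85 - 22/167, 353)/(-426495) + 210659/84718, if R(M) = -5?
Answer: 17969086759/7226360682 ≈ 2.4866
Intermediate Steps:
v(O, K) = -5
v(-354/85 - 22/167, 353)/(-426495) + 210659/84718 = -5/(-426495) + 210659/84718 = -5*(-1/426495) + 210659*(1/84718) = 1/85299 + 210659/84718 = 17969086759/7226360682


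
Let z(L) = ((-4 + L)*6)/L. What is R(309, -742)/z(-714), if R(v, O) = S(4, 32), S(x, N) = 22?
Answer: 1309/359 ≈ 3.6462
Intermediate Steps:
R(v, O) = 22
z(L) = (-24 + 6*L)/L
R(309, -742)/z(-714) = 22/(6 - 24/(-714)) = 22/(6 - 24*(-1/714)) = 22/(6 + 4/119) = 22/(718/119) = 22*(119/718) = 1309/359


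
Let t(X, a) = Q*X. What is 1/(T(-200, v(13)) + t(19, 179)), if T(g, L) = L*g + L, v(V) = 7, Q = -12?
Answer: -1/1621 ≈ -0.00061690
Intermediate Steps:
t(X, a) = -12*X
T(g, L) = L + L*g
1/(T(-200, v(13)) + t(19, 179)) = 1/(7*(1 - 200) - 12*19) = 1/(7*(-199) - 228) = 1/(-1393 - 228) = 1/(-1621) = -1/1621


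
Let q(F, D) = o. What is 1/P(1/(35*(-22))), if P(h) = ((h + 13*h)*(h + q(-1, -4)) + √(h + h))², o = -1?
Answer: 1793522500/(771 + 110*I*√385)² ≈ -264.16 - 216.33*I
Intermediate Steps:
q(F, D) = -1
P(h) = (√2*√h + 14*h*(-1 + h))² (P(h) = ((h + 13*h)*(h - 1) + √(h + h))² = ((14*h)*(-1 + h) + √(2*h))² = (14*h*(-1 + h) + √2*√h)² = (√2*√h + 14*h*(-1 + h))²)
1/P(1/(35*(-22))) = 1/((-14/(35*(-22)) + 14*(1/(35*(-22)))² + √2*√(1/(35*(-22))))²) = 1/((-14/(-770) + 14*(1/(-770))² + √2*√(1/(-770)))²) = 1/((-14*(-1/770) + 14*(-1/770)² + √2*√(-1/770))²) = 1/((1/55 + 14*(1/592900) + √2*(I*√770/770))²) = 1/((1/55 + 1/42350 + I*√385/385)²) = 1/((771/42350 + I*√385/385)²) = (771/42350 + I*√385/385)⁻²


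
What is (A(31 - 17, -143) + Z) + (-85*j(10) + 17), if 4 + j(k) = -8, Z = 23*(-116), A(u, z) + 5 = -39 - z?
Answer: -1532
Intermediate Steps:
A(u, z) = -44 - z (A(u, z) = -5 + (-39 - z) = -44 - z)
Z = -2668
j(k) = -12 (j(k) = -4 - 8 = -12)
(A(31 - 17, -143) + Z) + (-85*j(10) + 17) = ((-44 - 1*(-143)) - 2668) + (-85*(-12) + 17) = ((-44 + 143) - 2668) + (1020 + 17) = (99 - 2668) + 1037 = -2569 + 1037 = -1532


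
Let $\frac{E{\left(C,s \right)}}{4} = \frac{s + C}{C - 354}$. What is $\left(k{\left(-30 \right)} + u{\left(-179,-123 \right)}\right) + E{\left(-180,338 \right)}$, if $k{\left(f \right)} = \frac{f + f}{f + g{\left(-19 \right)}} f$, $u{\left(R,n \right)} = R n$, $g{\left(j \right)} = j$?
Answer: $\frac{287552327}{13083} \approx 21979.0$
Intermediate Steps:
$E{\left(C,s \right)} = \frac{4 \left(C + s\right)}{-354 + C}$ ($E{\left(C,s \right)} = 4 \frac{s + C}{C - 354} = 4 \frac{C + s}{-354 + C} = \frac{4 \left(C + s\right)}{-354 + C}$)
$k{\left(f \right)} = \frac{2 f^{2}}{-19 + f}$ ($k{\left(f \right)} = \frac{f + f}{f - 19} f = \frac{2 f}{-19 + f} f = \frac{2 f^{2}}{-19 + f}$)
$\left(k{\left(-30 \right)} + u{\left(-179,-123 \right)}\right) + E{\left(-180,338 \right)} = \left(\frac{2 \left(-30\right)^{2}}{-19 - 30} - -22017\right) + \frac{4 \left(-180 + 338\right)}{-354 - 180} = \left(2 \cdot 900 \frac{1}{-49} + 22017\right) + 4 \frac{1}{-534} \cdot 158 = \left(2 \cdot 900 \left(- \frac{1}{49}\right) + 22017\right) + 4 \left(- \frac{1}{534}\right) 158 = \left(- \frac{1800}{49} + 22017\right) - \frac{316}{267} = \frac{1077033}{49} - \frac{316}{267} = \frac{287552327}{13083}$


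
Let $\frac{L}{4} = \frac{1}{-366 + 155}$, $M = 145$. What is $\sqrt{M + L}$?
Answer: $\frac{3 \sqrt{717189}}{211} \approx 12.041$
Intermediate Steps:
$L = - \frac{4}{211}$ ($L = \frac{4}{-366 + 155} = \frac{4}{-211} = 4 \left(- \frac{1}{211}\right) = - \frac{4}{211} \approx -0.018957$)
$\sqrt{M + L} = \sqrt{145 - \frac{4}{211}} = \sqrt{\frac{30591}{211}} = \frac{3 \sqrt{717189}}{211}$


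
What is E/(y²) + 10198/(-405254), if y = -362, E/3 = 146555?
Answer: 88419806599/26553052588 ≈ 3.3299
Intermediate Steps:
E = 439665 (E = 3*146555 = 439665)
E/(y²) + 10198/(-405254) = 439665/((-362)²) + 10198/(-405254) = 439665/131044 + 10198*(-1/405254) = 439665*(1/131044) - 5099/202627 = 439665/131044 - 5099/202627 = 88419806599/26553052588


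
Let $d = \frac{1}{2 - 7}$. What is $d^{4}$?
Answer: $\frac{1}{625} \approx 0.0016$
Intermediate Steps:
$d = - \frac{1}{5}$ ($d = \frac{1}{2 - 7} = \frac{1}{-5} = - \frac{1}{5} \approx -0.2$)
$d^{4} = \left(- \frac{1}{5}\right)^{4} = \frac{1}{625}$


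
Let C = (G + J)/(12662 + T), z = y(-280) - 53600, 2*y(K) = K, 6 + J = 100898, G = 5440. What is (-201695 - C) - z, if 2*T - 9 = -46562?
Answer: -3140724031/21229 ≈ -1.4795e+5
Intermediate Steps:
J = 100892 (J = -6 + 100898 = 100892)
T = -46553/2 (T = 9/2 + (½)*(-46562) = 9/2 - 23281 = -46553/2 ≈ -23277.)
y(K) = K/2
z = -53740 (z = (½)*(-280) - 53600 = -140 - 53600 = -53740)
C = -212664/21229 (C = (5440 + 100892)/(12662 - 46553/2) = 106332/(-21229/2) = 106332*(-2/21229) = -212664/21229 ≈ -10.018)
(-201695 - C) - z = (-201695 - 1*(-212664/21229)) - 1*(-53740) = (-201695 + 212664/21229) + 53740 = -4281570491/21229 + 53740 = -3140724031/21229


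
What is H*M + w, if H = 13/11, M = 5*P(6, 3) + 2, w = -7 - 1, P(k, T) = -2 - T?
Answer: -387/11 ≈ -35.182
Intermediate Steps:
w = -8
M = -23 (M = 5*(-2 - 1*3) + 2 = 5*(-2 - 3) + 2 = 5*(-5) + 2 = -25 + 2 = -23)
H = 13/11 (H = 13*(1/11) = 13/11 ≈ 1.1818)
H*M + w = (13/11)*(-23) - 8 = -299/11 - 8 = -387/11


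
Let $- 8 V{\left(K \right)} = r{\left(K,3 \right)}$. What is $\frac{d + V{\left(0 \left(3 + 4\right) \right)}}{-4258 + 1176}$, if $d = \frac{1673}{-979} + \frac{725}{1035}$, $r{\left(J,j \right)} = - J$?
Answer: $\frac{102178}{312288273} \approx 0.00032719$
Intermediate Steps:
$V{\left(K \right)} = \frac{K}{8}$ ($V{\left(K \right)} = - \frac{\left(-1\right) K}{8} = \frac{K}{8}$)
$d = - \frac{204356}{202653}$ ($d = 1673 \left(- \frac{1}{979}\right) + 725 \cdot \frac{1}{1035} = - \frac{1673}{979} + \frac{145}{207} = - \frac{204356}{202653} \approx -1.0084$)
$\frac{d + V{\left(0 \left(3 + 4\right) \right)}}{-4258 + 1176} = \frac{- \frac{204356}{202653} + \frac{0 \left(3 + 4\right)}{8}}{-4258 + 1176} = \frac{- \frac{204356}{202653} + \frac{0 \cdot 7}{8}}{-3082} = \left(- \frac{204356}{202653} + \frac{1}{8} \cdot 0\right) \left(- \frac{1}{3082}\right) = \left(- \frac{204356}{202653} + 0\right) \left(- \frac{1}{3082}\right) = \left(- \frac{204356}{202653}\right) \left(- \frac{1}{3082}\right) = \frac{102178}{312288273}$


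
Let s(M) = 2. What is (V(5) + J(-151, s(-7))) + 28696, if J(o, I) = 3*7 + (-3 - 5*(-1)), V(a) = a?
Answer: 28724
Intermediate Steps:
J(o, I) = 23 (J(o, I) = 21 + (-3 + 5) = 21 + 2 = 23)
(V(5) + J(-151, s(-7))) + 28696 = (5 + 23) + 28696 = 28 + 28696 = 28724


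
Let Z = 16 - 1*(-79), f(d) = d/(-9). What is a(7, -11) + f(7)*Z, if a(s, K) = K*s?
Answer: -1358/9 ≈ -150.89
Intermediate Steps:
f(d) = -d/9 (f(d) = d*(-1/9) = -d/9)
Z = 95 (Z = 16 + 79 = 95)
a(7, -11) + f(7)*Z = -11*7 - 1/9*7*95 = -77 - 7/9*95 = -77 - 665/9 = -1358/9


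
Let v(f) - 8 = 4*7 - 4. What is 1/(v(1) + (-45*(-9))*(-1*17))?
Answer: -1/6853 ≈ -0.00014592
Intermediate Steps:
v(f) = 32 (v(f) = 8 + (4*7 - 4) = 8 + (28 - 4) = 8 + 24 = 32)
1/(v(1) + (-45*(-9))*(-1*17)) = 1/(32 + (-45*(-9))*(-1*17)) = 1/(32 + 405*(-17)) = 1/(32 - 6885) = 1/(-6853) = -1/6853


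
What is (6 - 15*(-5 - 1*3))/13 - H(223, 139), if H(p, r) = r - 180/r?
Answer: -231319/1807 ≈ -128.01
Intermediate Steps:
(6 - 15*(-5 - 1*3))/13 - H(223, 139) = (6 - 15*(-5 - 1*3))/13 - (139 - 180/139) = (6 - 15*(-5 - 3))*(1/13) - (139 - 180*1/139) = (6 - 15*(-8))*(1/13) - (139 - 180/139) = (6 + 120)*(1/13) - 1*19141/139 = 126*(1/13) - 19141/139 = 126/13 - 19141/139 = -231319/1807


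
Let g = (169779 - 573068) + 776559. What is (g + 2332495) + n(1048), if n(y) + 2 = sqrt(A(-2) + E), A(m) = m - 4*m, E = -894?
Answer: 2705763 + 2*I*sqrt(222) ≈ 2.7058e+6 + 29.799*I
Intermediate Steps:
A(m) = -3*m
g = 373270 (g = -403289 + 776559 = 373270)
n(y) = -2 + 2*I*sqrt(222) (n(y) = -2 + sqrt(-3*(-2) - 894) = -2 + sqrt(6 - 894) = -2 + sqrt(-888) = -2 + 2*I*sqrt(222))
(g + 2332495) + n(1048) = (373270 + 2332495) + (-2 + 2*I*sqrt(222)) = 2705765 + (-2 + 2*I*sqrt(222)) = 2705763 + 2*I*sqrt(222)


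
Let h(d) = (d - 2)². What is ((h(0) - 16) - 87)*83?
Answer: -8217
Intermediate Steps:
h(d) = (-2 + d)²
((h(0) - 16) - 87)*83 = (((-2 + 0)² - 16) - 87)*83 = (((-2)² - 16) - 87)*83 = ((4 - 16) - 87)*83 = (-12 - 87)*83 = -99*83 = -8217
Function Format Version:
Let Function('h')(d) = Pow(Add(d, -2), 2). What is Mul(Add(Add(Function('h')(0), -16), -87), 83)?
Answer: -8217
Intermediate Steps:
Function('h')(d) = Pow(Add(-2, d), 2)
Mul(Add(Add(Function('h')(0), -16), -87), 83) = Mul(Add(Add(Pow(Add(-2, 0), 2), -16), -87), 83) = Mul(Add(Add(Pow(-2, 2), -16), -87), 83) = Mul(Add(Add(4, -16), -87), 83) = Mul(Add(-12, -87), 83) = Mul(-99, 83) = -8217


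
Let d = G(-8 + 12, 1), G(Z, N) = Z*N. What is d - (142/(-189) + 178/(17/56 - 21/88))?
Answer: -2585944/945 ≈ -2736.4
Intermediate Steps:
G(Z, N) = N*Z
d = 4 (d = 1*(-8 + 12) = 1*4 = 4)
d - (142/(-189) + 178/(17/56 - 21/88)) = 4 - (142/(-189) + 178/(17/56 - 21/88)) = 4 - (142*(-1/189) + 178/(17*(1/56) - 21*1/88)) = 4 - (-142/189 + 178/(17/56 - 21/88)) = 4 - (-142/189 + 178/(5/77)) = 4 - (-142/189 + 178*(77/5)) = 4 - (-142/189 + 13706/5) = 4 - 1*2589724/945 = 4 - 2589724/945 = -2585944/945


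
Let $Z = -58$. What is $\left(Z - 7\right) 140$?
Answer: $-9100$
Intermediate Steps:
$\left(Z - 7\right) 140 = \left(-58 - 7\right) 140 = \left(-65\right) 140 = -9100$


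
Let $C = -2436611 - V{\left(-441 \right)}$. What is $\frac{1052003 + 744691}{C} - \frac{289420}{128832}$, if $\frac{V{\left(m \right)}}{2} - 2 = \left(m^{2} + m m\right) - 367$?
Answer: $- \frac{290402781127}{103510231440} \approx -2.8055$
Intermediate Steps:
$V{\left(m \right)} = -730 + 4 m^{2}$ ($V{\left(m \right)} = 4 + 2 \left(\left(m^{2} + m m\right) - 367\right) = 4 + 2 \left(\left(m^{2} + m^{2}\right) - 367\right) = 4 + 2 \left(2 m^{2} - 367\right) = 4 + 2 \left(-367 + 2 m^{2}\right) = 4 + \left(-734 + 4 m^{2}\right) = -730 + 4 m^{2}$)
$C = -3213805$ ($C = -2436611 - \left(-730 + 4 \left(-441\right)^{2}\right) = -2436611 - \left(-730 + 4 \cdot 194481\right) = -2436611 - \left(-730 + 777924\right) = -2436611 - 777194 = -3213805$)
$\frac{1052003 + 744691}{C} - \frac{289420}{128832} = \frac{1052003 + 744691}{-3213805} - \frac{289420}{128832} = 1796694 \left(- \frac{1}{3213805}\right) - \frac{72355}{32208} = - \frac{1796694}{3213805} - \frac{72355}{32208} = - \frac{290402781127}{103510231440}$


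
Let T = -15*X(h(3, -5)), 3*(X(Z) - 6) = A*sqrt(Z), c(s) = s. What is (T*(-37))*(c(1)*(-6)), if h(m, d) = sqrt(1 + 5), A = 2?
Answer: -19980 - 2220*6**(1/4) ≈ -23455.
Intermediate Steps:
h(m, d) = sqrt(6)
X(Z) = 6 + 2*sqrt(Z)/3 (X(Z) = 6 + (2*sqrt(Z))/3 = 6 + 2*sqrt(Z)/3)
T = -90 - 10*6**(1/4) (T = -15*(6 + 2*sqrt(sqrt(6))/3) = -15*(6 + 2*6**(1/4)/3) = -90 - 10*6**(1/4) ≈ -105.65)
(T*(-37))*(c(1)*(-6)) = ((-90 - 10*6**(1/4))*(-37))*(1*(-6)) = (3330 + 370*6**(1/4))*(-6) = -19980 - 2220*6**(1/4)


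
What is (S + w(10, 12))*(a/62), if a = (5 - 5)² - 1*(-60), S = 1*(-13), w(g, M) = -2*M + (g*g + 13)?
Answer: 2280/31 ≈ 73.548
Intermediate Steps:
w(g, M) = 13 + g² - 2*M (w(g, M) = -2*M + (g² + 13) = -2*M + (13 + g²) = 13 + g² - 2*M)
S = -13
a = 60 (a = 0² + 60 = 0 + 60 = 60)
(S + w(10, 12))*(a/62) = (-13 + (13 + 10² - 2*12))*(60/62) = (-13 + (13 + 100 - 24))*(60*(1/62)) = (-13 + 89)*(30/31) = 76*(30/31) = 2280/31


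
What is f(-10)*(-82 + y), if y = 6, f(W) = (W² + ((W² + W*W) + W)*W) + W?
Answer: 137560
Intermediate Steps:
f(W) = W + W² + W*(W + 2*W²) (f(W) = (W² + ((W² + W²) + W)*W) + W = (W² + (2*W² + W)*W) + W = (W² + (W + 2*W²)*W) + W = (W² + W*(W + 2*W²)) + W = W + W² + W*(W + 2*W²))
f(-10)*(-82 + y) = (-10*(1 + 2*(-10) + 2*(-10)²))*(-82 + 6) = -10*(1 - 20 + 2*100)*(-76) = -10*(1 - 20 + 200)*(-76) = -10*181*(-76) = -1810*(-76) = 137560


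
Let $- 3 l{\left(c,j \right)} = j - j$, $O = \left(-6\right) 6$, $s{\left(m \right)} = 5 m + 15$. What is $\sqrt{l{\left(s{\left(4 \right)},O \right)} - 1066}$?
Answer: $i \sqrt{1066} \approx 32.65 i$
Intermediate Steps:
$s{\left(m \right)} = 15 + 5 m$
$O = -36$
$l{\left(c,j \right)} = 0$ ($l{\left(c,j \right)} = - \frac{j - j}{3} = \left(- \frac{1}{3}\right) 0 = 0$)
$\sqrt{l{\left(s{\left(4 \right)},O \right)} - 1066} = \sqrt{0 - 1066} = \sqrt{-1066} = i \sqrt{1066}$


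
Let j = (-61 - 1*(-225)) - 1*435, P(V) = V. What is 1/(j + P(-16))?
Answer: -1/287 ≈ -0.0034843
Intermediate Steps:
j = -271 (j = (-61 + 225) - 435 = 164 - 435 = -271)
1/(j + P(-16)) = 1/(-271 - 16) = 1/(-287) = -1/287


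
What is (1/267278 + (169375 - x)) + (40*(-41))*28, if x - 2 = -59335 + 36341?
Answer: 39142061267/267278 ≈ 1.4645e+5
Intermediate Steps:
x = -22992 (x = 2 + (-59335 + 36341) = 2 - 22994 = -22992)
(1/267278 + (169375 - x)) + (40*(-41))*28 = (1/267278 + (169375 - 1*(-22992))) + (40*(-41))*28 = (1/267278 + (169375 + 22992)) - 1640*28 = (1/267278 + 192367) - 45920 = 51415467027/267278 - 45920 = 39142061267/267278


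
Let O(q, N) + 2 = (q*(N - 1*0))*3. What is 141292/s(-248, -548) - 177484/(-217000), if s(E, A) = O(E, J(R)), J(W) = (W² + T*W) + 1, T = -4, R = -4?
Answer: -3287802733/666027250 ≈ -4.9364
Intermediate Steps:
J(W) = 1 + W² - 4*W (J(W) = (W² - 4*W) + 1 = 1 + W² - 4*W)
O(q, N) = -2 + 3*N*q (O(q, N) = -2 + (q*(N - 1*0))*3 = -2 + (q*(N + 0))*3 = -2 + (q*N)*3 = -2 + (N*q)*3 = -2 + 3*N*q)
s(E, A) = -2 + 99*E (s(E, A) = -2 + 3*(1 + (-4)² - 4*(-4))*E = -2 + 3*(1 + 16 + 16)*E = -2 + 3*33*E = -2 + 99*E)
141292/s(-248, -548) - 177484/(-217000) = 141292/(-2 + 99*(-248)) - 177484/(-217000) = 141292/(-2 - 24552) - 177484*(-1/217000) = 141292/(-24554) + 44371/54250 = 141292*(-1/24554) + 44371/54250 = -70646/12277 + 44371/54250 = -3287802733/666027250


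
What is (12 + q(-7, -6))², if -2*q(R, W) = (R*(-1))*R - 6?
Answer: 6241/4 ≈ 1560.3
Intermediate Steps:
q(R, W) = 3 + R²/2 (q(R, W) = -((R*(-1))*R - 6)/2 = -((-R)*R - 6)/2 = -(-R² - 6)/2 = -(-6 - R²)/2 = 3 + R²/2)
(12 + q(-7, -6))² = (12 + (3 + (½)*(-7)²))² = (12 + (3 + (½)*49))² = (12 + (3 + 49/2))² = (12 + 55/2)² = (79/2)² = 6241/4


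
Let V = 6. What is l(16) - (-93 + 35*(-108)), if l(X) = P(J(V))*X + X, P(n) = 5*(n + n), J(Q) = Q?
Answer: 4849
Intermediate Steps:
P(n) = 10*n (P(n) = 5*(2*n) = 10*n)
l(X) = 61*X (l(X) = (10*6)*X + X = 60*X + X = 61*X)
l(16) - (-93 + 35*(-108)) = 61*16 - (-93 + 35*(-108)) = 976 - (-93 - 3780) = 976 - 1*(-3873) = 976 + 3873 = 4849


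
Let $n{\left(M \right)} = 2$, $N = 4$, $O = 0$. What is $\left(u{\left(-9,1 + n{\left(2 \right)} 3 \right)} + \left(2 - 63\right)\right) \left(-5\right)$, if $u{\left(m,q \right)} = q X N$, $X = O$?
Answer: $305$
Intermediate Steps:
$X = 0$
$u{\left(m,q \right)} = 0$ ($u{\left(m,q \right)} = q 0 \cdot 4 = 0 \cdot 4 = 0$)
$\left(u{\left(-9,1 + n{\left(2 \right)} 3 \right)} + \left(2 - 63\right)\right) \left(-5\right) = \left(0 + \left(2 - 63\right)\right) \left(-5\right) = \left(0 - 61\right) \left(-5\right) = \left(-61\right) \left(-5\right) = 305$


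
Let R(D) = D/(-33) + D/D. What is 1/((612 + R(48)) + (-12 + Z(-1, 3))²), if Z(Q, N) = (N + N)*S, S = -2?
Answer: 11/13063 ≈ 0.00084207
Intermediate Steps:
R(D) = 1 - D/33 (R(D) = D*(-1/33) + 1 = -D/33 + 1 = 1 - D/33)
Z(Q, N) = -4*N (Z(Q, N) = (N + N)*(-2) = (2*N)*(-2) = -4*N)
1/((612 + R(48)) + (-12 + Z(-1, 3))²) = 1/((612 + (1 - 1/33*48)) + (-12 - 4*3)²) = 1/((612 + (1 - 16/11)) + (-12 - 12)²) = 1/((612 - 5/11) + (-24)²) = 1/(6727/11 + 576) = 1/(13063/11) = 11/13063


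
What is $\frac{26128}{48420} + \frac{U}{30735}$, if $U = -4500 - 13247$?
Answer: $- \frac{312587}{8267715} \approx -0.037808$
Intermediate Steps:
$U = -17747$ ($U = -4500 - 13247 = -17747$)
$\frac{26128}{48420} + \frac{U}{30735} = \frac{26128}{48420} - \frac{17747}{30735} = 26128 \cdot \frac{1}{48420} - \frac{17747}{30735} = \frac{6532}{12105} - \frac{17747}{30735} = - \frac{312587}{8267715}$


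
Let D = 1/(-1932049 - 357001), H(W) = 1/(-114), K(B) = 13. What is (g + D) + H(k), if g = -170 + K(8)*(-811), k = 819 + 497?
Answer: -698894462816/65237925 ≈ -10713.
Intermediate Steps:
k = 1316
H(W) = -1/114
g = -10713 (g = -170 + 13*(-811) = -170 - 10543 = -10713)
D = -1/2289050 (D = 1/(-2289050) = -1/2289050 ≈ -4.3686e-7)
(g + D) + H(k) = (-10713 - 1/2289050) - 1/114 = -24522592651/2289050 - 1/114 = -698894462816/65237925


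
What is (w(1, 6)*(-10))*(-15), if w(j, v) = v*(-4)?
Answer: -3600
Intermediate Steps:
w(j, v) = -4*v
(w(1, 6)*(-10))*(-15) = (-4*6*(-10))*(-15) = -24*(-10)*(-15) = 240*(-15) = -3600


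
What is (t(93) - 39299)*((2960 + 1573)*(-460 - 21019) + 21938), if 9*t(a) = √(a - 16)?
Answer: 3825457759331 - 97342369*√77/9 ≈ 3.8254e+12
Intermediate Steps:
t(a) = √(-16 + a)/9 (t(a) = √(a - 16)/9 = √(-16 + a)/9)
(t(93) - 39299)*((2960 + 1573)*(-460 - 21019) + 21938) = (√(-16 + 93)/9 - 39299)*((2960 + 1573)*(-460 - 21019) + 21938) = (√77/9 - 39299)*(4533*(-21479) + 21938) = (-39299 + √77/9)*(-97364307 + 21938) = (-39299 + √77/9)*(-97342369) = 3825457759331 - 97342369*√77/9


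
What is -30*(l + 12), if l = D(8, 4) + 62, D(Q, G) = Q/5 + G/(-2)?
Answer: -2208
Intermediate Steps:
D(Q, G) = -G/2 + Q/5 (D(Q, G) = Q*(1/5) + G*(-1/2) = Q/5 - G/2 = -G/2 + Q/5)
l = 308/5 (l = (-1/2*4 + (1/5)*8) + 62 = (-2 + 8/5) + 62 = -2/5 + 62 = 308/5 ≈ 61.600)
-30*(l + 12) = -30*(308/5 + 12) = -30*368/5 = -2208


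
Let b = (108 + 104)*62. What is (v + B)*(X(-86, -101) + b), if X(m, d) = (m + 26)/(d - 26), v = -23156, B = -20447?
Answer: -72788580844/127 ≈ -5.7314e+8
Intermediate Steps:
b = 13144 (b = 212*62 = 13144)
X(m, d) = (26 + m)/(-26 + d)
(v + B)*(X(-86, -101) + b) = (-23156 - 20447)*((26 - 86)/(-26 - 101) + 13144) = -43603*(-60/(-127) + 13144) = -43603*(-1/127*(-60) + 13144) = -43603*(60/127 + 13144) = -43603*1669348/127 = -72788580844/127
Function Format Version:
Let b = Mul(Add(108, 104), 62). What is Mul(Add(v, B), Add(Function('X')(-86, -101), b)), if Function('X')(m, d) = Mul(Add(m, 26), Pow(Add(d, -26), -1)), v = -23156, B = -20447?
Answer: Rational(-72788580844, 127) ≈ -5.7314e+8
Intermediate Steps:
b = 13144 (b = Mul(212, 62) = 13144)
Function('X')(m, d) = Mul(Pow(Add(-26, d), -1), Add(26, m)) (Function('X')(m, d) = Mul(Add(26, m), Pow(Add(-26, d), -1)) = Mul(Pow(Add(-26, d), -1), Add(26, m)))
Mul(Add(v, B), Add(Function('X')(-86, -101), b)) = Mul(Add(-23156, -20447), Add(Mul(Pow(Add(-26, -101), -1), Add(26, -86)), 13144)) = Mul(-43603, Add(Mul(Pow(-127, -1), -60), 13144)) = Mul(-43603, Add(Mul(Rational(-1, 127), -60), 13144)) = Mul(-43603, Add(Rational(60, 127), 13144)) = Mul(-43603, Rational(1669348, 127)) = Rational(-72788580844, 127)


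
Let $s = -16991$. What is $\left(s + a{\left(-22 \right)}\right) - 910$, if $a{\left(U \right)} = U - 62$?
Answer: $-17985$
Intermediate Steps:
$a{\left(U \right)} = -62 + U$
$\left(s + a{\left(-22 \right)}\right) - 910 = \left(-16991 - 84\right) - 910 = -17075 - 910 = -17985$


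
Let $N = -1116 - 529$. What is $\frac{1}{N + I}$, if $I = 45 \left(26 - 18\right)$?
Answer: $- \frac{1}{1285} \approx -0.00077821$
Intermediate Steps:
$N = -1645$
$I = 360$ ($I = 45 \cdot 8 = 360$)
$\frac{1}{N + I} = \frac{1}{-1645 + 360} = \frac{1}{-1285} = - \frac{1}{1285}$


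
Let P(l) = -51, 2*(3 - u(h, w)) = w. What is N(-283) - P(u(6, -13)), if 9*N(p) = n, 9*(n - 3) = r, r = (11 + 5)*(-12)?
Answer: 1322/27 ≈ 48.963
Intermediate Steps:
u(h, w) = 3 - w/2
r = -192 (r = 16*(-12) = -192)
n = -55/3 (n = 3 + (1/9)*(-192) = 3 - 64/3 = -55/3 ≈ -18.333)
N(p) = -55/27 (N(p) = (1/9)*(-55/3) = -55/27)
N(-283) - P(u(6, -13)) = -55/27 - 1*(-51) = -55/27 + 51 = 1322/27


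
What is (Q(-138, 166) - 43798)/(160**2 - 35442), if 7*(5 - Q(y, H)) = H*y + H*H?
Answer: 6351/1406 ≈ 4.5171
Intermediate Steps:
Q(y, H) = 5 - H**2/7 - H*y/7 (Q(y, H) = 5 - (H*y + H*H)/7 = 5 - (H*y + H**2)/7 = 5 - (H**2 + H*y)/7 = 5 + (-H**2/7 - H*y/7) = 5 - H**2/7 - H*y/7)
(Q(-138, 166) - 43798)/(160**2 - 35442) = ((5 - 1/7*166**2 - 1/7*166*(-138)) - 43798)/(160**2 - 35442) = ((5 - 1/7*27556 + 22908/7) - 43798)/(25600 - 35442) = ((5 - 27556/7 + 22908/7) - 43798)/(-9842) = (-659 - 43798)*(-1/9842) = -44457*(-1/9842) = 6351/1406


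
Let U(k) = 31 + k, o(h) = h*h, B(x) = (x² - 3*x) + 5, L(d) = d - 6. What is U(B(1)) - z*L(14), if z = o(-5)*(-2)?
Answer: 434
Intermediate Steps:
L(d) = -6 + d
B(x) = 5 + x² - 3*x
o(h) = h²
z = -50 (z = (-5)²*(-2) = 25*(-2) = -50)
U(B(1)) - z*L(14) = (31 + (5 + 1² - 3*1)) - (-50)*(-6 + 14) = (31 + (5 + 1 - 3)) - (-50)*8 = (31 + 3) - 1*(-400) = 34 + 400 = 434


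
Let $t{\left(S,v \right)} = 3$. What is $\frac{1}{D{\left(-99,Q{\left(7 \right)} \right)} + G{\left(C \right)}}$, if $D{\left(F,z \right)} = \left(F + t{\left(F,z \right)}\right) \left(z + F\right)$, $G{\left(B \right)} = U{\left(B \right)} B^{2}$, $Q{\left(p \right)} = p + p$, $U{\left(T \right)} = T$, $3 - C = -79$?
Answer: $\frac{1}{559528} \approx 1.7872 \cdot 10^{-6}$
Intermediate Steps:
$C = 82$ ($C = 3 - -79 = 3 + 79 = 82$)
$Q{\left(p \right)} = 2 p$
$G{\left(B \right)} = B^{3}$ ($G{\left(B \right)} = B B^{2} = B^{3}$)
$D{\left(F,z \right)} = \left(3 + F\right) \left(F + z\right)$ ($D{\left(F,z \right)} = \left(F + 3\right) \left(z + F\right) = \left(3 + F\right) \left(F + z\right)$)
$\frac{1}{D{\left(-99,Q{\left(7 \right)} \right)} + G{\left(C \right)}} = \frac{1}{\left(\left(-99\right)^{2} + 3 \left(-99\right) + 3 \cdot 2 \cdot 7 - 99 \cdot 2 \cdot 7\right) + 82^{3}} = \frac{1}{\left(9801 - 297 + 3 \cdot 14 - 1386\right) + 551368} = \frac{1}{\left(9801 - 297 + 42 - 1386\right) + 551368} = \frac{1}{8160 + 551368} = \frac{1}{559528}$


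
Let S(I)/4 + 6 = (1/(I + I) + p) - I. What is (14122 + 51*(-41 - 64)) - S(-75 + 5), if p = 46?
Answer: 291446/35 ≈ 8327.0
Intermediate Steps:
S(I) = 160 - 4*I + 2/I (S(I) = -24 + 4*((1/(I + I) + 46) - I) = -24 + 4*((1/(2*I) + 46) - I) = -24 + 4*((46 + 1/(2*I)) - I) = -24 + 4*(46 + 1/(2*I) - I) = -24 + (184 - 4*I + 2/I) = 160 - 4*I + 2/I)
(14122 + 51*(-41 - 64)) - S(-75 + 5) = (14122 + 51*(-41 - 64)) - (160 - 4*(-75 + 5) + 2/(-75 + 5)) = (14122 + 51*(-105)) - (160 - 4*(-70) + 2/(-70)) = (14122 - 5355) - (160 + 280 + 2*(-1/70)) = 8767 - (160 + 280 - 1/35) = 8767 - 1*15399/35 = 8767 - 15399/35 = 291446/35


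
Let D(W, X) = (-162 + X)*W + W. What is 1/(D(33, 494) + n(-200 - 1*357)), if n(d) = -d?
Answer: 1/11546 ≈ 8.6610e-5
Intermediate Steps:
D(W, X) = W + W*(-162 + X) (D(W, X) = W*(-162 + X) + W = W + W*(-162 + X))
1/(D(33, 494) + n(-200 - 1*357)) = 1/(33*(-161 + 494) - (-200 - 1*357)) = 1/(33*333 - (-200 - 357)) = 1/(10989 - 1*(-557)) = 1/(10989 + 557) = 1/11546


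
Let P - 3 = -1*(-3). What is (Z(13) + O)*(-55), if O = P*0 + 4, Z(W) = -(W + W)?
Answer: 1210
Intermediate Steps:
P = 6 (P = 3 - 1*(-3) = 3 + 3 = 6)
Z(W) = -2*W
O = 4 (O = 6*0 + 4 = 0 + 4 = 4)
(Z(13) + O)*(-55) = (-2*13 + 4)*(-55) = (-26 + 4)*(-55) = -22*(-55) = 1210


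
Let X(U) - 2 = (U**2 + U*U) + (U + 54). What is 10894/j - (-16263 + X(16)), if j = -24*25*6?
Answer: 28216753/1800 ≈ 15676.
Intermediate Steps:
j = -3600 (j = -600*6 = -3600)
X(U) = 56 + U + 2*U**2 (X(U) = 2 + ((U**2 + U*U) + (U + 54)) = 2 + ((U**2 + U**2) + (54 + U)) = 2 + (2*U**2 + (54 + U)) = 2 + (54 + U + 2*U**2) = 56 + U + 2*U**2)
10894/j - (-16263 + X(16)) = 10894/(-3600) - (-16263 + (56 + 16 + 2*16**2)) = 10894*(-1/3600) - (-16263 + (56 + 16 + 2*256)) = -5447/1800 - (-16263 + (56 + 16 + 512)) = -5447/1800 - (-16263 + 584) = -5447/1800 - 1*(-15679) = -5447/1800 + 15679 = 28216753/1800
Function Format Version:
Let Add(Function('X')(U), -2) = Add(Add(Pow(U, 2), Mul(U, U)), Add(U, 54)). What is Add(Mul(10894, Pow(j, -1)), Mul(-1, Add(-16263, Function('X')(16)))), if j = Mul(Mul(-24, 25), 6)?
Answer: Rational(28216753, 1800) ≈ 15676.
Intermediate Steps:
j = -3600 (j = Mul(-600, 6) = -3600)
Function('X')(U) = Add(56, U, Mul(2, Pow(U, 2))) (Function('X')(U) = Add(2, Add(Add(Pow(U, 2), Mul(U, U)), Add(U, 54))) = Add(2, Add(Add(Pow(U, 2), Pow(U, 2)), Add(54, U))) = Add(2, Add(Mul(2, Pow(U, 2)), Add(54, U))) = Add(2, Add(54, U, Mul(2, Pow(U, 2)))) = Add(56, U, Mul(2, Pow(U, 2))))
Add(Mul(10894, Pow(j, -1)), Mul(-1, Add(-16263, Function('X')(16)))) = Add(Mul(10894, Pow(-3600, -1)), Mul(-1, Add(-16263, Add(56, 16, Mul(2, Pow(16, 2)))))) = Add(Mul(10894, Rational(-1, 3600)), Mul(-1, Add(-16263, Add(56, 16, Mul(2, 256))))) = Add(Rational(-5447, 1800), Mul(-1, Add(-16263, Add(56, 16, 512)))) = Add(Rational(-5447, 1800), Mul(-1, Add(-16263, 584))) = Add(Rational(-5447, 1800), Mul(-1, -15679)) = Add(Rational(-5447, 1800), 15679) = Rational(28216753, 1800)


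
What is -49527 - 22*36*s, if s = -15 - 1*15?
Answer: -25767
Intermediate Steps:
s = -30 (s = -15 - 15 = -30)
-49527 - 22*36*s = -49527 - 22*36*(-30) = -49527 - 792*(-30) = -49527 - 1*(-23760) = -49527 + 23760 = -25767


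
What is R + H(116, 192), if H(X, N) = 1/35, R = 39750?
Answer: 1391251/35 ≈ 39750.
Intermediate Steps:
H(X, N) = 1/35
R + H(116, 192) = 39750 + 1/35 = 1391251/35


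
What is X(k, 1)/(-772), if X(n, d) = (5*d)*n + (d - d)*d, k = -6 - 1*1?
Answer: 35/772 ≈ 0.045337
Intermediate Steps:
k = -7 (k = -6 - 1 = -7)
X(n, d) = 5*d*n (X(n, d) = 5*d*n + 0*d = 5*d*n + 0 = 5*d*n)
X(k, 1)/(-772) = (5*1*(-7))/(-772) = -35*(-1/772) = 35/772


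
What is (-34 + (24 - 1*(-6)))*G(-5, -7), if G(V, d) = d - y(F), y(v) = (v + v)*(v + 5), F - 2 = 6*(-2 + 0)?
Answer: 428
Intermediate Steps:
F = -10 (F = 2 + 6*(-2 + 0) = 2 + 6*(-2) = 2 - 12 = -10)
y(v) = 2*v*(5 + v) (y(v) = (2*v)*(5 + v) = 2*v*(5 + v))
G(V, d) = -100 + d (G(V, d) = d - 2*(-10)*(5 - 10) = d - 2*(-10)*(-5) = d - 1*100 = d - 100 = -100 + d)
(-34 + (24 - 1*(-6)))*G(-5, -7) = (-34 + (24 - 1*(-6)))*(-100 - 7) = (-34 + (24 + 6))*(-107) = (-34 + 30)*(-107) = -4*(-107) = 428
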